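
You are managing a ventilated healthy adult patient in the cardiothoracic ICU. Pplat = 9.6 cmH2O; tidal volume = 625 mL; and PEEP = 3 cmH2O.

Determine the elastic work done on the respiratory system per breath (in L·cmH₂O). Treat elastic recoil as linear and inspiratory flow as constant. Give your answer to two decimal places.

Elastic work ≈ ½ × (Pplat − PEEP) × Vt = 0.5 × (9.6 − 3) × 0.625 L = 0.5 × 6.6 × 0.625 = 2.063 L·cmH2O.

2.06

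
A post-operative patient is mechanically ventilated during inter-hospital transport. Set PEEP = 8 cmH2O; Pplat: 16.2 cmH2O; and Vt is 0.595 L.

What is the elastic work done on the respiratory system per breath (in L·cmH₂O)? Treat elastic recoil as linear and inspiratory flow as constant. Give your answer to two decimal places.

2.44

Elastic work ≈ ½ × (Pplat − PEEP) × Vt = 0.5 × (16.2 − 8) × 0.595 L = 0.5 × 8.2 × 0.595 = 2.44 L·cmH2O.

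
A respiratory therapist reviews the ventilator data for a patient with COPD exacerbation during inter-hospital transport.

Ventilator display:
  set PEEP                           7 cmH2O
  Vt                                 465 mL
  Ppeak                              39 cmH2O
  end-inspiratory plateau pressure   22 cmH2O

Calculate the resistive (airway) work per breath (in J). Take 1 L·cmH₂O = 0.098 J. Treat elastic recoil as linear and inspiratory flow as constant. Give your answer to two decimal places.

0.77

With constant inspiratory flow the resistive pressure is constant at PIP − Pplat = 39 − 22 = 17.0 cmH2O, so resistive work = 17.0 × 0.465 = 7.905 L·cmH2O.
× 0.098 J/(L·cmH2O) → 0.7747 J.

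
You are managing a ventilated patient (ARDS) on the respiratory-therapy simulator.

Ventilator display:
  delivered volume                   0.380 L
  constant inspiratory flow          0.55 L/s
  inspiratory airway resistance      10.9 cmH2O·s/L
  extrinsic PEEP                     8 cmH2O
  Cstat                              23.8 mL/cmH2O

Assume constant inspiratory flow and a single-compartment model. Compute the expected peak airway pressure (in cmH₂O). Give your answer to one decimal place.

30.0

Equation of motion (constant flow): PIP = Vt/C + R·V̇ + PEEP.
PIP = 380/23.8 + 10.9×0.55 + 8 = 15.966 + 5.995 + 8 = 29.961 cmH2O.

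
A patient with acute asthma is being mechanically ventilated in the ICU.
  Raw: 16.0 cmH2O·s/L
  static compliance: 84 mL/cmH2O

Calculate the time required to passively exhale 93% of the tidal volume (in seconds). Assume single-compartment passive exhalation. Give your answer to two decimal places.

τ = R × C = 16.0 × 84 mL/cmH2O = 16.0 × 0.084 L/cmH2O = 1.344 s.
Exhaled fraction f = 1 − e^(−t/τ) → t = −τ·ln(1 − f) = −1.344·ln(0.07) = 3.574 s.

3.57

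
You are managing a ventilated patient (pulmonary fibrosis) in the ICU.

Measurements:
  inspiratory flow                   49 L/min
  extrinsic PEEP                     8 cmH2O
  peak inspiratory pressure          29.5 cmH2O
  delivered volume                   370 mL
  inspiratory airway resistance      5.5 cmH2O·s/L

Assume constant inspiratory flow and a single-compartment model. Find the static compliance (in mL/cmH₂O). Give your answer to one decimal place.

21.8

Flow: 49 L/min ÷ 60 = 0.8167 L/s.
Equation of motion (constant flow): PIP = Vt/C + R·V̇ + PEEP.
Vt/C = PIP − R·V̇ − PEEP = 29.5 − 5.5×0.8167 − 8 = 29.5 − 4.492 − 8 = 17.008 cmH2O.
C = Vt / 17.008 = 370 / 17.008 = 21.754 mL/cmH2O.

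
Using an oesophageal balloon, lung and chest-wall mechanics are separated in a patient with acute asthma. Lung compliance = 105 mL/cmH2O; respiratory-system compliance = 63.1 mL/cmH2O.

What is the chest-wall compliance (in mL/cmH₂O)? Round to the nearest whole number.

1/Ccw = 1/Crs − 1/CL.
1/Ccw = 1/63.1 − 1/105 = 0.006324.
Ccw = 158.13 mL/cmH2O.

158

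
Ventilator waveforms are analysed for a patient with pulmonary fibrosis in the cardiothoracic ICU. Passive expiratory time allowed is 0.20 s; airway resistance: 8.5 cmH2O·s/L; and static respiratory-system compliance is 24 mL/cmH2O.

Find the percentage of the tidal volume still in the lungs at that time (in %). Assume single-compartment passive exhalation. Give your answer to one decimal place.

τ = R × C = 8.5 × 24 mL/cmH2O = 8.5 × 0.024 L/cmH2O = 0.204 s.
Passive exhalation: V(t)/V₀ = e^(−t/τ) = e^(−0.20/0.204) = 0.3752.
Fraction remaining = 0.3752 → 37.52%.

37.5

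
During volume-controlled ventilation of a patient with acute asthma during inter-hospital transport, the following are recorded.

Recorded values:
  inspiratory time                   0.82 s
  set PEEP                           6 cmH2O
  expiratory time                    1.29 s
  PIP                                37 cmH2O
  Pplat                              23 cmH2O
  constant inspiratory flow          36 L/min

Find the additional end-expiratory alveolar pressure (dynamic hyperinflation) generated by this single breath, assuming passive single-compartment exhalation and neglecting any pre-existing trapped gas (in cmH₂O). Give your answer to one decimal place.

2.5

Flow: 36 L/min ÷ 60 = 0.6 L/s.
Vt = flow × Ti = 0.6 L/s × 0.82 s × 1000 mL/L = 492.0 mL.
R = (PIP − Pplat)/V̇ = (37 − 23) / 0.6 = 14.0/0.6 = 23.333 cmH2O·s/L.
C = Vt/(Pplat − PEEP) = 492.0 / (23 − 6) = 492.0/17.0 = 28.941 mL/cmH2O.
τ = R × C = 23.333 × 0.02894 L/cmH2O = 0.6753 s.
Fraction remaining = e^(−Te/τ) = e^(−1.29/0.6753) = 0.148; trapped volume = 492.0 × 0.148 = 72.816 mL.
Additional alveolar pressure from trapping ≈ V_trapped / C = 72.816 / 28.941 = 2.516 cmH2O.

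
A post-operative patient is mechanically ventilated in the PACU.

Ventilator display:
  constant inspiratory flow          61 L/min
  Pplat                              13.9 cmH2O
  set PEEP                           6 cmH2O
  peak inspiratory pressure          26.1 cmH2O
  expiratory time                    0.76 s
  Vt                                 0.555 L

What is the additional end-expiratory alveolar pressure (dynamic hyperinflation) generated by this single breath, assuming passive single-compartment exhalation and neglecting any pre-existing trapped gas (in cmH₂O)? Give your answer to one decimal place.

Flow: 61 L/min ÷ 60 = 1.0167 L/s.
R = (PIP − Pplat)/V̇ = (26.1 − 13.9) / 1.0167 = 12.2/1.0167 = 12.0 cmH2O·s/L.
C = Vt/(Pplat − PEEP) = 555.0 / (13.9 − 6) = 555.0/7.9 = 70.253 mL/cmH2O.
τ = R × C = 12.0 × 0.07025 L/cmH2O = 0.843 s.
Fraction remaining = e^(−Te/τ) = e^(−0.76/0.843) = 0.4059; trapped volume = 555.0 × 0.4059 = 225.27 mL.
Additional alveolar pressure from trapping ≈ V_trapped / C = 225.27 / 70.253 = 3.207 cmH2O.

3.2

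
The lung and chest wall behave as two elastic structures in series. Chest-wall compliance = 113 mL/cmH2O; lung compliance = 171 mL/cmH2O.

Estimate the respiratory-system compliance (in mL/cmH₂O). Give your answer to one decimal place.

Lung and chest wall are elastances in series: 1/Crs = 1/CL + 1/Ccw.
1/Crs = 1/171 + 1/113 = 0.0147.
Crs = 68.027 mL/cmH2O.

68.0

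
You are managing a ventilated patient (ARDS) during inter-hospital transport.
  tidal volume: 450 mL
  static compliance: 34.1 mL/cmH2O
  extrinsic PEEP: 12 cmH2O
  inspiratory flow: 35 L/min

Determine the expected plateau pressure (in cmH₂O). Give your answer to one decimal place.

25.2

Pplat = PEEP + Vt / Cstat = 12 + 450 / 34.1 = 12 + 13.196 = 25.196 cmH2O.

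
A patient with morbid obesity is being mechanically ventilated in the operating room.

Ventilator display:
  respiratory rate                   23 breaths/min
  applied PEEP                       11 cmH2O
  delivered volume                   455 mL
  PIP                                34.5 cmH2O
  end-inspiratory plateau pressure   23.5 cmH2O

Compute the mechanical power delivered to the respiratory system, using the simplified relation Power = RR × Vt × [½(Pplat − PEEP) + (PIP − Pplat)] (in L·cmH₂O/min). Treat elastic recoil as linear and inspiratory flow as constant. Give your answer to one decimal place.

Per-breath work = Vt × [½(Pplat−PEEP) + (PIP−Pplat)] = 0.455 × [0.5×12.5 + 11.0] = 0.455 × 17.25 = 7.849 L·cmH2O.
Power = 23 × 7.849 = 180.53 L·cmH2O/min.

180.5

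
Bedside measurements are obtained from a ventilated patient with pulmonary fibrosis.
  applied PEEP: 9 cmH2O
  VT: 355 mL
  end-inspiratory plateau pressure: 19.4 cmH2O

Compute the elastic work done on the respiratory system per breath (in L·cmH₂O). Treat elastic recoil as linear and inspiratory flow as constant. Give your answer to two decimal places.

Elastic work ≈ ½ × (Pplat − PEEP) × Vt = 0.5 × (19.4 − 9) × 0.355 L = 0.5 × 10.4 × 0.355 = 1.846 L·cmH2O.

1.85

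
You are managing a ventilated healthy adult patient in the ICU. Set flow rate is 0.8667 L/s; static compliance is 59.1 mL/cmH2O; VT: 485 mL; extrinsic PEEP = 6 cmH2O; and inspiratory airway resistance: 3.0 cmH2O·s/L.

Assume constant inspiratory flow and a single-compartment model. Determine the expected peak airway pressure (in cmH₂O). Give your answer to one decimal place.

Equation of motion (constant flow): PIP = Vt/C + R·V̇ + PEEP.
PIP = 485/59.1 + 3.0×0.8667 + 6 = 8.206 + 2.6 + 6 = 16.806 cmH2O.

16.8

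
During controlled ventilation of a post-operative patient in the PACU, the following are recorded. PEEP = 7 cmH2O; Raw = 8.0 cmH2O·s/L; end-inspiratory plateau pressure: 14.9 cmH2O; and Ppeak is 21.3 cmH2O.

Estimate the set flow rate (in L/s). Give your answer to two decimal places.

flow = (PIP − Pplat) / Raw = 6.4 / 8.0 = 0.8 L/s.

0.80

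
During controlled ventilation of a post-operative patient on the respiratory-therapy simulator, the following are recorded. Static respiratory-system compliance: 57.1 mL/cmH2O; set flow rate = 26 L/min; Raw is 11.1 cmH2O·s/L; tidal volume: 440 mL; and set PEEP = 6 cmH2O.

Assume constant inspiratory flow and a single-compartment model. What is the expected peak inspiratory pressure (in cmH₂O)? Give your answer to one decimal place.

Flow: 26 L/min ÷ 60 = 0.4333 L/s.
Equation of motion (constant flow): PIP = Vt/C + R·V̇ + PEEP.
PIP = 440/57.1 + 11.1×0.4333 + 6 = 7.706 + 4.81 + 6 = 18.516 cmH2O.

18.5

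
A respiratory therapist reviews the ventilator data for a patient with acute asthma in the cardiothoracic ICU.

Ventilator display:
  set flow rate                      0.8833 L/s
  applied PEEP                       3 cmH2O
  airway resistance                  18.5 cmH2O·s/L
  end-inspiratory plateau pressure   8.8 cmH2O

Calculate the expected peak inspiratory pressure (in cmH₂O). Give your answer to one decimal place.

PIP = Pplat + Raw × flow = 8.8 + 18.5 × 0.8833 = 8.8 + 16.341 = 25.141 cmH2O.

25.1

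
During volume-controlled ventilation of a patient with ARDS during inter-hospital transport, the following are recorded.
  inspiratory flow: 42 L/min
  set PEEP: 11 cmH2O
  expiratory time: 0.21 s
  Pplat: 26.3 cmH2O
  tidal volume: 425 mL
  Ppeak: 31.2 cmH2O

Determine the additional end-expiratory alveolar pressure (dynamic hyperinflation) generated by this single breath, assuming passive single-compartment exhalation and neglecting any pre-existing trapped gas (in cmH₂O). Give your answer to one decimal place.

5.2

Flow: 42 L/min ÷ 60 = 0.7 L/s.
R = (PIP − Pplat)/V̇ = (31.2 − 26.3) / 0.7 = 4.9/0.7 = 7.0 cmH2O·s/L.
C = Vt/(Pplat − PEEP) = 425.0 / (26.3 − 11) = 425.0/15.3 = 27.778 mL/cmH2O.
τ = R × C = 7.0 × 0.02778 L/cmH2O = 0.1945 s.
Fraction remaining = e^(−Te/τ) = e^(−0.21/0.1945) = 0.3397; trapped volume = 425.0 × 0.3397 = 144.37 mL.
Additional alveolar pressure from trapping ≈ V_trapped / C = 144.37 / 27.778 = 5.197 cmH2O.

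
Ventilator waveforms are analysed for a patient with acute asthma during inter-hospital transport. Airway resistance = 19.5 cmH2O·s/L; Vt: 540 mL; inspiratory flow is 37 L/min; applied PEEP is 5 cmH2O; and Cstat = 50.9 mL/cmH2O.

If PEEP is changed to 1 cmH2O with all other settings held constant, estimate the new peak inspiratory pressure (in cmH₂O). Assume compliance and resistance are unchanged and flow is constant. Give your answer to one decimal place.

23.6

Flow: 37 L/min ÷ 60 = 0.6167 L/s.
PIP = Vt/C + R·V̇ + PEEP (constant-flow equation of motion).
Only the baseline term changes: ΔPIP = ΔPEEP = 1 − 5 = -4.0 cmH2O.
Original PIP = 540/50.9 + 19.5×0.6167 + 5 = 27.635 cmH2O; new PIP = 27.635 + (-4.0) = 23.635 cmH2O.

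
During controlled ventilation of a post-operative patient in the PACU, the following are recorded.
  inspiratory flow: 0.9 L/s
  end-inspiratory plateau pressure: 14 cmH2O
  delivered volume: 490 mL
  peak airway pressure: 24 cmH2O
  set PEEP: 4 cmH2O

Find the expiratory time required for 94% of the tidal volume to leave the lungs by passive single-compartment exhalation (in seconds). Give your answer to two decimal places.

1.53

R = (PIP − Pplat)/V̇ = (24 − 14) / 0.9 = 10.0/0.9 = 11.111 cmH2O·s/L.
C = Vt/(Pplat − PEEP) = 490.0 / (14 − 4) = 490.0/10.0 = 49.0 mL/cmH2O.
τ = R × C = 11.111 × 0.049 L/cmH2O = 0.5444 s.
t = −τ·ln(1 − 0.94) = −0.5444·ln(0.06) = 1.532 s.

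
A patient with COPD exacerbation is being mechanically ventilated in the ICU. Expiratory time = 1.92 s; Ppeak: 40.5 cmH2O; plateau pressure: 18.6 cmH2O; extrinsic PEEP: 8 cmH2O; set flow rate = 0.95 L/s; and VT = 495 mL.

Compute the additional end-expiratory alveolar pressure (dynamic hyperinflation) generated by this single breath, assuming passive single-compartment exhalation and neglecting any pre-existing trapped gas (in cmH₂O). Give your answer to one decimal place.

1.8

R = (PIP − Pplat)/V̇ = (40.5 − 18.6) / 0.95 = 21.9/0.95 = 23.053 cmH2O·s/L.
C = Vt/(Pplat − PEEP) = 495.0 / (18.6 − 8) = 495.0/10.6 = 46.698 mL/cmH2O.
τ = R × C = 23.053 × 0.0467 L/cmH2O = 1.077 s.
Fraction remaining = e^(−Te/τ) = e^(−1.92/1.077) = 0.1682; trapped volume = 495.0 × 0.1682 = 83.259 mL.
Additional alveolar pressure from trapping ≈ V_trapped / C = 83.259 / 46.698 = 1.783 cmH2O.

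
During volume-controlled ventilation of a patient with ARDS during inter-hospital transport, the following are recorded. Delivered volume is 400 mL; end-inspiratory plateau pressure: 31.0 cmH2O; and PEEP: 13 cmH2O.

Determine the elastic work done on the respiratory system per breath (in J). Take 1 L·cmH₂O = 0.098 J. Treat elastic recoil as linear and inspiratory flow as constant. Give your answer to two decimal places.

0.35

Elastic work ≈ ½ × (Pplat − PEEP) × Vt = 0.5 × (31.0 − 13) × 0.400 L = 0.5 × 18.0 × 0.400 = 3.6 L·cmH2O.
× 0.098 J/(L·cmH2O) → 0.3528 J.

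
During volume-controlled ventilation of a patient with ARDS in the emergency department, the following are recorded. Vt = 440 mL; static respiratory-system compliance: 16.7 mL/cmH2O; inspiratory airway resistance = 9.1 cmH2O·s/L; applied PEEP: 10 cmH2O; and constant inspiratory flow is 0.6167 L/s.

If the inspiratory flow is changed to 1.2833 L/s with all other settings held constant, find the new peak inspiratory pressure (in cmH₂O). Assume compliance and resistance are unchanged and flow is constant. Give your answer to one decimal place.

PIP = Vt/C + R·V̇ + PEEP (constant-flow equation of motion).
Only the resistive term changes: ΔPIP = R × ΔV̇ = 9.1 × (1.2833 − 0.6167) = 9.1 × 0.6666 = 6.066 cmH2O.
Original PIP = 440/16.7 + 9.1×0.6167 + 10 = 41.959 cmH2O; new PIP = 41.959 + (6.066) = 48.025 cmH2O.

48.0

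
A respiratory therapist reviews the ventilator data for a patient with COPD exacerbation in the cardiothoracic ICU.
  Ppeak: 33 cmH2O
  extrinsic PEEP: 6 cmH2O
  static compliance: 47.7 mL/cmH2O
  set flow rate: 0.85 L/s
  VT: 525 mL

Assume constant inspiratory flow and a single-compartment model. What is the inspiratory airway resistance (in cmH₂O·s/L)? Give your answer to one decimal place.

Equation of motion (constant flow): PIP = Vt/C + R·V̇ + PEEP.
R·V̇ = PIP − Vt/C − PEEP = 33 − 525/47.7 − 6 = 33 − 11.006 − 6 = 15.994 cmH2O.
R = 15.994 / 0.85 = 18.816 cmH2O·s/L.

18.8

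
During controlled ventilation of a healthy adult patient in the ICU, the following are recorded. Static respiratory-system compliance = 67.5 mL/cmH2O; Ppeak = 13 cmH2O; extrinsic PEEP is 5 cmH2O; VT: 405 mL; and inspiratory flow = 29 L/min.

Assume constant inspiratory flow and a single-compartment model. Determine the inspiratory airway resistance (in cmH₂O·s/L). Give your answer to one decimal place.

Flow: 29 L/min ÷ 60 = 0.4833 L/s.
Equation of motion (constant flow): PIP = Vt/C + R·V̇ + PEEP.
R·V̇ = PIP − Vt/C − PEEP = 13 − 405/67.5 − 5 = 13 − 6.0 − 5 = 2.0 cmH2O.
R = 2.0 / 0.4833 = 4.138 cmH2O·s/L.

4.1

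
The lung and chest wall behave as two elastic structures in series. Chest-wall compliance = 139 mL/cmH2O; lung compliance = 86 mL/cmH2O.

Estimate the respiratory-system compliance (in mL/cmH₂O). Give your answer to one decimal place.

53.1

Lung and chest wall are elastances in series: 1/Crs = 1/CL + 1/Ccw.
1/Crs = 1/86 + 1/139 = 0.01882.
Crs = 53.135 mL/cmH2O.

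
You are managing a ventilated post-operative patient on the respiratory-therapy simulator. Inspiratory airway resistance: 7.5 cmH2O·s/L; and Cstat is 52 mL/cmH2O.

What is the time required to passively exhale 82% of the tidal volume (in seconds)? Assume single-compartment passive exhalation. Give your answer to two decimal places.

0.67

τ = R × C = 7.5 × 52 mL/cmH2O = 7.5 × 0.052 L/cmH2O = 0.39 s.
Exhaled fraction f = 1 − e^(−t/τ) → t = −τ·ln(1 − f) = −0.39·ln(0.18) = 0.6688 s.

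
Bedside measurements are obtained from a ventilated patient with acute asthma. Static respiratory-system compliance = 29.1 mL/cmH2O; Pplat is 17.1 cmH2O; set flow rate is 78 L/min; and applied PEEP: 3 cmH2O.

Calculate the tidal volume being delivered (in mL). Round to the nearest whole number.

410

Vt = Cstat × (Pplat − PEEP) = 29.1 × (17.1 − 3) = 29.1 × 14.1 = 410.31 mL.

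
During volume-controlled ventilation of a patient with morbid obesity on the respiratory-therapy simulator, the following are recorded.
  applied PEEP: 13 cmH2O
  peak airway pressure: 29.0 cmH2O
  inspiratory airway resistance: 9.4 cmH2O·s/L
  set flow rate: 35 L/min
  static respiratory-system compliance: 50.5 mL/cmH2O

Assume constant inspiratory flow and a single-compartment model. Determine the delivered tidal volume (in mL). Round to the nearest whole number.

Flow: 35 L/min ÷ 60 = 0.5833 L/s.
Equation of motion (constant flow): PIP = Vt/C + R·V̇ + PEEP.
Vt/C = PIP − R·V̇ − PEEP = 29.0 − 5.483 − 13 = 10.517 cmH2O.
Vt = C × 10.517 = 50.5 × 10.517 = 531.11 mL.

531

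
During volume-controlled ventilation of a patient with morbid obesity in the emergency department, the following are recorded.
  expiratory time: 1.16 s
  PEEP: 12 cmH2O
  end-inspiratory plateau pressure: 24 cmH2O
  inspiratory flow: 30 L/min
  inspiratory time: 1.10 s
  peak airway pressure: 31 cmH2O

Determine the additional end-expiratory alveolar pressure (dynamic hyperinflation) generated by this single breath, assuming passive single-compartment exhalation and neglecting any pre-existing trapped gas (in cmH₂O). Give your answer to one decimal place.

Flow: 30 L/min ÷ 60 = 0.5 L/s.
Vt = flow × Ti = 0.5 L/s × 1.10 s × 1000 mL/L = 550.0 mL.
R = (PIP − Pplat)/V̇ = (31 − 24) / 0.5 = 7.0/0.5 = 14.0 cmH2O·s/L.
C = Vt/(Pplat − PEEP) = 550.0 / (24 − 12) = 550.0/12.0 = 45.833 mL/cmH2O.
τ = R × C = 14.0 × 0.04583 L/cmH2O = 0.6416 s.
Fraction remaining = e^(−Te/τ) = e^(−1.16/0.6416) = 0.164; trapped volume = 550.0 × 0.164 = 90.2 mL.
Additional alveolar pressure from trapping ≈ V_trapped / C = 90.2 / 45.833 = 1.968 cmH2O.

2.0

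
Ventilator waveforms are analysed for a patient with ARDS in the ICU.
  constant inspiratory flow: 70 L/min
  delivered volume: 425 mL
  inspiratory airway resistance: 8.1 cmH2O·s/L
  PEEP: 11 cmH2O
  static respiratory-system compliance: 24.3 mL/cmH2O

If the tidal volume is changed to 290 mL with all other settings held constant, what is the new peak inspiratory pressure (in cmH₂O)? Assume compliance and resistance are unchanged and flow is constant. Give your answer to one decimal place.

Flow: 70 L/min ÷ 60 = 1.1667 L/s.
PIP = Vt/C + R·V̇ + PEEP (constant-flow equation of motion).
Only the elastic term changes: ΔPIP = ΔVt / C = (290 − 425) / 24.3 = -5.556 cmH2O.
Original PIP = 425/24.3 + 8.1×1.1667 + 11 = 37.94 cmH2O; new PIP = 37.94 + (-5.556) = 32.384 cmH2O.

32.4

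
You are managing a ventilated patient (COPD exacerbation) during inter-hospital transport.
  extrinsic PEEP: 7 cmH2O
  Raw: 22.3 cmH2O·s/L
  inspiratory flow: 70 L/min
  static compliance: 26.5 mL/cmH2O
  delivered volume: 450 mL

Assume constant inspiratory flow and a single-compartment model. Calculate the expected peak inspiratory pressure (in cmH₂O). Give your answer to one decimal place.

Flow: 70 L/min ÷ 60 = 1.1667 L/s.
Equation of motion (constant flow): PIP = Vt/C + R·V̇ + PEEP.
PIP = 450/26.5 + 22.3×1.1667 + 7 = 16.981 + 26.017 + 7 = 49.998 cmH2O.

50.0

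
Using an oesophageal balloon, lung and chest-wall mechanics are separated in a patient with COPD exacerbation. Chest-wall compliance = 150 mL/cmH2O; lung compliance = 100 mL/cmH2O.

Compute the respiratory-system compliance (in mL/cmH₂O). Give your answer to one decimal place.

60.0

Lung and chest wall are elastances in series: 1/Crs = 1/CL + 1/Ccw.
1/Crs = 1/100 + 1/150 = 0.01667.
Crs = 59.988 mL/cmH2O.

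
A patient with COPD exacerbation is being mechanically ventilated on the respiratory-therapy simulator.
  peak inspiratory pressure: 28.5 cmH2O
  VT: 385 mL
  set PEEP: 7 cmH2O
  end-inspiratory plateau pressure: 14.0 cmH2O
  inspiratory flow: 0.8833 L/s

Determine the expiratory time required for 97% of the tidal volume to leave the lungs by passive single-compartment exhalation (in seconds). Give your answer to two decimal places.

3.17

R = (PIP − Pplat)/V̇ = (28.5 − 14.0) / 0.8833 = 14.5/0.8833 = 16.416 cmH2O·s/L.
C = Vt/(Pplat − PEEP) = 385.0 / (14.0 − 7) = 385.0/7.0 = 55.0 mL/cmH2O.
τ = R × C = 16.416 × 0.055 L/cmH2O = 0.9029 s.
t = −τ·ln(1 − 0.97) = −0.9029·ln(0.03) = 3.166 s.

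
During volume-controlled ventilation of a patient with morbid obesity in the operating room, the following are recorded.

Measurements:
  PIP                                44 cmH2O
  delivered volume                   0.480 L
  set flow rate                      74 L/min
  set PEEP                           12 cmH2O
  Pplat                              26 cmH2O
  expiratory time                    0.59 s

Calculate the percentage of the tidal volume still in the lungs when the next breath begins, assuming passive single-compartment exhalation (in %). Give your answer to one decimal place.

30.8

Flow: 74 L/min ÷ 60 = 1.2333 L/s.
R = (PIP − Pplat)/V̇ = (44 − 26) / 1.2333 = 18.0/1.2333 = 14.595 cmH2O·s/L.
C = Vt/(Pplat − PEEP) = 480.0 / (26 − 12) = 480.0/14.0 = 34.286 mL/cmH2O.
τ = R × C = 14.595 × 0.03429 L/cmH2O = 0.5005 s.
Fraction remaining at end-expiration = e^(−Te/τ) = e^(−0.59/0.5005) = 0.3076 → 30.76%.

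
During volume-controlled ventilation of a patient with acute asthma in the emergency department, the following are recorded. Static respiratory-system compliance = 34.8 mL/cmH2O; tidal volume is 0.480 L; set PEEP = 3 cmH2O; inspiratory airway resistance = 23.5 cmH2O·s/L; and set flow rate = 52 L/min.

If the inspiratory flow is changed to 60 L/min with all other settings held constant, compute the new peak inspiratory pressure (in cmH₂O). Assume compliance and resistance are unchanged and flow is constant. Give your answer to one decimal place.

Flow: 52 L/min ÷ 60 = 0.8667 L/s.
New flow: 60 L/min ÷ 60 = 1 L/s.
PIP = Vt/C + R·V̇ + PEEP (constant-flow equation of motion).
Only the resistive term changes: ΔPIP = R × ΔV̇ = 23.5 × (1 − 0.8667) = 23.5 × 0.1333 = 3.133 cmH2O.
Original PIP = 480/34.8 + 23.5×0.8667 + 3 = 37.161 cmH2O; new PIP = 37.161 + (3.133) = 40.294 cmH2O.

40.3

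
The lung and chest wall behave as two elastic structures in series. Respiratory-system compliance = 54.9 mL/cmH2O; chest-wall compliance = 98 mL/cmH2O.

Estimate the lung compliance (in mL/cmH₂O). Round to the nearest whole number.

125

1/CL = 1/Crs − 1/Ccw.
1/CL = 1/54.9 − 1/98 = 0.008011.
CL = 124.83 mL/cmH2O.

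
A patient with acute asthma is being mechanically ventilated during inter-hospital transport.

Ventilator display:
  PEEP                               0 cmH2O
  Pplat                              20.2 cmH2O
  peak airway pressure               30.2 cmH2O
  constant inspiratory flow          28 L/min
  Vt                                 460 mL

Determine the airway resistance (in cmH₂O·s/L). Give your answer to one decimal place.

21.4

Flow: 28 L/min ÷ 60 = 0.4667 L/s.
Raw = (PIP − Pplat) / flow = (30.2 − 20.2) / 0.4667 = 10.0 / 0.4667 = 21.427 cmH2O·s/L.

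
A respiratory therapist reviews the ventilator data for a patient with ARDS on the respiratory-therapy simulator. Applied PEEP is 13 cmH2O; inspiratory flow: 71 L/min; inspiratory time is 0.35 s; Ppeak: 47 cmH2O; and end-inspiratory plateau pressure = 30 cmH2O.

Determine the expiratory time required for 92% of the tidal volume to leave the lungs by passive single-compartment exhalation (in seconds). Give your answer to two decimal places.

Flow: 71 L/min ÷ 60 = 1.1833 L/s.
Vt = flow × Ti = 1.1833 L/s × 0.35 s × 1000 mL/L = 414.16 mL.
R = (PIP − Pplat)/V̇ = (47 − 30) / 1.1833 = 17.0/1.1833 = 14.367 cmH2O·s/L.
C = Vt/(Pplat − PEEP) = 414.16 / (30 − 13) = 414.16/17.0 = 24.362 mL/cmH2O.
τ = R × C = 14.367 × 0.02436 L/cmH2O = 0.35 s.
t = −τ·ln(1 − 0.92) = −0.35·ln(0.08) = 0.884 s.

0.88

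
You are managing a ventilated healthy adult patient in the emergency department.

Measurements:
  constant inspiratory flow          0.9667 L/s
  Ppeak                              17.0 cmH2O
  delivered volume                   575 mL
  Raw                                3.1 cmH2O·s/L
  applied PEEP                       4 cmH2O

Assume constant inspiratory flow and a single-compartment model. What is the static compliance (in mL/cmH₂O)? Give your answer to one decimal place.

57.5

Equation of motion (constant flow): PIP = Vt/C + R·V̇ + PEEP.
Vt/C = PIP − R·V̇ − PEEP = 17.0 − 3.1×0.9667 − 4 = 17.0 − 2.997 − 4 = 10.003 cmH2O.
C = Vt / 10.003 = 575 / 10.003 = 57.483 mL/cmH2O.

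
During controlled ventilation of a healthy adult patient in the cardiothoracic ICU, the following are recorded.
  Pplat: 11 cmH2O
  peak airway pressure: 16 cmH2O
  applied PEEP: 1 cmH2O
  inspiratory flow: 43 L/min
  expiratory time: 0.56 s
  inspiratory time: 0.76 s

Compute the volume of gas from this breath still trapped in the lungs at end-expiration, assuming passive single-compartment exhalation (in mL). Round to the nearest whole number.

Flow: 43 L/min ÷ 60 = 0.7167 L/s.
Vt = flow × Ti = 0.7167 L/s × 0.76 s × 1000 mL/L = 544.69 mL.
R = (PIP − Pplat)/V̇ = (16 − 11) / 0.7167 = 5.0/0.7167 = 6.976 cmH2O·s/L.
C = Vt/(Pplat − PEEP) = 544.69 / (11 − 1) = 544.69/10.0 = 54.469 mL/cmH2O.
τ = R × C = 6.976 × 0.05447 L/cmH2O = 0.38 s.
Fraction remaining = e^(−Te/τ) = e^(−0.56/0.38) = 0.2291.
Trapped volume = 544.69 × 0.2291 = 124.79 mL.

125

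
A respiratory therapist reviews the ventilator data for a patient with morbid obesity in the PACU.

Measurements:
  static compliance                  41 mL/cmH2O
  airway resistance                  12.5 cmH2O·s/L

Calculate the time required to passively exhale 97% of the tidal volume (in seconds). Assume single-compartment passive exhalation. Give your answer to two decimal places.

τ = R × C = 12.5 × 41 mL/cmH2O = 12.5 × 0.041 L/cmH2O = 0.5125 s.
Exhaled fraction f = 1 − e^(−t/τ) → t = −τ·ln(1 − f) = −0.5125·ln(0.03) = 1.797 s.

1.80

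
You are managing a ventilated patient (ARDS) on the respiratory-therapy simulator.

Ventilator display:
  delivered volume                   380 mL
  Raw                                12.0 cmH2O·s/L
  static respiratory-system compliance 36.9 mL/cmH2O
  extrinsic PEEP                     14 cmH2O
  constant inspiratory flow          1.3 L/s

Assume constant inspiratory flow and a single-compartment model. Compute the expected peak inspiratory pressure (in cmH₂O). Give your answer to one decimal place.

Equation of motion (constant flow): PIP = Vt/C + R·V̇ + PEEP.
PIP = 380/36.9 + 12.0×1.3 + 14 = 10.298 + 15.6 + 14 = 39.898 cmH2O.

39.9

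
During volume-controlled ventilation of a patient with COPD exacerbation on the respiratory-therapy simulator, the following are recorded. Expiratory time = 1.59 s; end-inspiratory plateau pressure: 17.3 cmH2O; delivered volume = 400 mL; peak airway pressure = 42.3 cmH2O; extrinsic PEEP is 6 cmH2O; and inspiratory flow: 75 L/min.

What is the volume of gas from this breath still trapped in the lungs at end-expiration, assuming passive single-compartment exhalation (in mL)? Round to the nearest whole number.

42

Flow: 75 L/min ÷ 60 = 1.25 L/s.
R = (PIP − Pplat)/V̇ = (42.3 − 17.3) / 1.25 = 25.0/1.25 = 20.0 cmH2O·s/L.
C = Vt/(Pplat − PEEP) = 400.0 / (17.3 − 6) = 400.0/11.3 = 35.398 mL/cmH2O.
τ = R × C = 20.0 × 0.0354 L/cmH2O = 0.708 s.
Fraction remaining = e^(−Te/τ) = e^(−1.59/0.708) = 0.1058.
Trapped volume = 400.0 × 0.1058 = 42.32 mL.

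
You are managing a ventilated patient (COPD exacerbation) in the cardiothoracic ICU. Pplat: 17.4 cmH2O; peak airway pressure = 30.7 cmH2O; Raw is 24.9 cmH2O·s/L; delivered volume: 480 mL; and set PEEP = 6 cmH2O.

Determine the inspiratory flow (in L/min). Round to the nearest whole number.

32

flow = (PIP − Pplat) / Raw = (30.7 − 17.4) / 24.9 = 0.5341 L/s × 60 = 32.046 L/min.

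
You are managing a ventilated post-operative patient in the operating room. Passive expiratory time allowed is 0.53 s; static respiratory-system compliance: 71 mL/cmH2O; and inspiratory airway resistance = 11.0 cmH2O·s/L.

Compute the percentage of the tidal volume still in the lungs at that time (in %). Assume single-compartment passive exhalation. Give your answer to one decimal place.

50.7

τ = R × C = 11.0 × 71 mL/cmH2O = 11.0 × 0.071 L/cmH2O = 0.781 s.
Passive exhalation: V(t)/V₀ = e^(−t/τ) = e^(−0.53/0.781) = 0.5073.
Fraction remaining = 0.5073 → 50.73%.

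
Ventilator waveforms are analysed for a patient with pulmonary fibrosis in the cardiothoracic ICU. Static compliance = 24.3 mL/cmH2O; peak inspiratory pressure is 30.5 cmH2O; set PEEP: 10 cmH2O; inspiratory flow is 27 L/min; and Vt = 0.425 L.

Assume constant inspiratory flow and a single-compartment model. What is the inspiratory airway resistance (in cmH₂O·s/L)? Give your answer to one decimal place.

Flow: 27 L/min ÷ 60 = 0.45 L/s.
Equation of motion (constant flow): PIP = Vt/C + R·V̇ + PEEP.
R·V̇ = PIP − Vt/C − PEEP = 30.5 − 425/24.3 − 10 = 30.5 − 17.49 − 10 = 3.01 cmH2O.
R = 3.01 / 0.45 = 6.689 cmH2O·s/L.

6.7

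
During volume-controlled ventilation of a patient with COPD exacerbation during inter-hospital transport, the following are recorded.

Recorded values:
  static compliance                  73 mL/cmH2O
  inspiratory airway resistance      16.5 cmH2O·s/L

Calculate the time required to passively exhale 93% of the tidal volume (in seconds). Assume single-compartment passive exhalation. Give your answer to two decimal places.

τ = R × C = 16.5 × 73 mL/cmH2O = 16.5 × 0.073 L/cmH2O = 1.205 s.
Exhaled fraction f = 1 − e^(−t/τ) → t = −τ·ln(1 − f) = −1.205·ln(0.07) = 3.204 s.

3.20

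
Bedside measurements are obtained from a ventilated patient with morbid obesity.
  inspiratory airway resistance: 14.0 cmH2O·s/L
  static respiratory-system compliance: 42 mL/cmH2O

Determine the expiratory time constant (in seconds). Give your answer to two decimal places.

0.59

τ = R × C = 14.0 × 42 mL/cmH2O = 14.0 × 0.042 L/cmH2O = 0.588 s.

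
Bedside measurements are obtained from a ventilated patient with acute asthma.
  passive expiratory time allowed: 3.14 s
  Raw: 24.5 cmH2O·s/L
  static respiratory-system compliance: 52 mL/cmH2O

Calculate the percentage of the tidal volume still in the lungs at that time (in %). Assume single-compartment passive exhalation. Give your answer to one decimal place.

8.5

τ = R × C = 24.5 × 52 mL/cmH2O = 24.5 × 0.052 L/cmH2O = 1.274 s.
Passive exhalation: V(t)/V₀ = e^(−t/τ) = e^(−3.14/1.274) = 0.08504.
Fraction remaining = 0.08504 → 8.504%.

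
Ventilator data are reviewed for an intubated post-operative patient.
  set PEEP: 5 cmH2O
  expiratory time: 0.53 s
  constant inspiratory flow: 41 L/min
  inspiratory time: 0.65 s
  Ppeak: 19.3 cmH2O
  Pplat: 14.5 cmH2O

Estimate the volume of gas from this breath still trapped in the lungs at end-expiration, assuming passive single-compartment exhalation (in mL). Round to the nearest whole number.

Flow: 41 L/min ÷ 60 = 0.6833 L/s.
Vt = flow × Ti = 0.6833 L/s × 0.65 s × 1000 mL/L = 444.15 mL.
R = (PIP − Pplat)/V̇ = (19.3 − 14.5) / 0.6833 = 4.8/0.6833 = 7.025 cmH2O·s/L.
C = Vt/(Pplat − PEEP) = 444.15 / (14.5 − 5) = 444.15/9.5 = 46.753 mL/cmH2O.
τ = R × C = 7.025 × 0.04675 L/cmH2O = 0.3284 s.
Fraction remaining = e^(−Te/τ) = e^(−0.53/0.3284) = 0.1991.
Trapped volume = 444.15 × 0.1991 = 88.43 mL.

88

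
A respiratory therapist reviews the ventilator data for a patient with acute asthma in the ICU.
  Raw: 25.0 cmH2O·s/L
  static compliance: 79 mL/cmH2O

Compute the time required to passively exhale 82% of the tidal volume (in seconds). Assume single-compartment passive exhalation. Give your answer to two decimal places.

τ = R × C = 25.0 × 79 mL/cmH2O = 25.0 × 0.079 L/cmH2O = 1.975 s.
Exhaled fraction f = 1 − e^(−t/τ) → t = −τ·ln(1 − f) = −1.975·ln(0.18) = 3.387 s.

3.39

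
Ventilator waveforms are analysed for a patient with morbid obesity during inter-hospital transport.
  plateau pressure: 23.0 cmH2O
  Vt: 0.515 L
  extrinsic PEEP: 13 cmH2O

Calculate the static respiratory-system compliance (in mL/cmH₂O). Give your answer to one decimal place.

Cstat = Vt / (Pplat − PEEP) = 515 / (23.0 − 13) = 515 / 10.0 = 51.5 mL/cmH2O.

51.5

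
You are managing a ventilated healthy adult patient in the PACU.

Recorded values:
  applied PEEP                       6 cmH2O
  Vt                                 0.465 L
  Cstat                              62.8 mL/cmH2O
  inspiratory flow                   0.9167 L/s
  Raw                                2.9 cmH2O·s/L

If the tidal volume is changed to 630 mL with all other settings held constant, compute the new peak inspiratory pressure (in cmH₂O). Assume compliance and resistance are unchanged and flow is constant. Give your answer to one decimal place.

PIP = Vt/C + R·V̇ + PEEP (constant-flow equation of motion).
Only the elastic term changes: ΔPIP = ΔVt / C = (630 − 465) / 62.8 = 2.627 cmH2O.
Original PIP = 465/62.8 + 2.9×0.9167 + 6 = 16.063 cmH2O; new PIP = 16.063 + (2.627) = 18.69 cmH2O.

18.7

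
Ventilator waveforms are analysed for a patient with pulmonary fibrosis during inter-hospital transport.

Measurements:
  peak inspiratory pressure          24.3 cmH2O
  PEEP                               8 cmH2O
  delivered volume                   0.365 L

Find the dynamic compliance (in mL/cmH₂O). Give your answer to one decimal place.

22.4

Dynamic compliance = Vt / (PIP − PEEP) = 365 / (24.3 − 8) = 365 / 16.3 = 22.393 mL/cmH2O.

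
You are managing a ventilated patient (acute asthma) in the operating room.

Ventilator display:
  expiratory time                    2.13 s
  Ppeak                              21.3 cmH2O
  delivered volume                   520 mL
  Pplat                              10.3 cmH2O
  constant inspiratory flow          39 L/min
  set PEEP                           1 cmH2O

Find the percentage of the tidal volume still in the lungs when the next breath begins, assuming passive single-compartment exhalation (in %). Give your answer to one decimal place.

10.5

Flow: 39 L/min ÷ 60 = 0.65 L/s.
R = (PIP − Pplat)/V̇ = (21.3 − 10.3) / 0.65 = 11.0/0.65 = 16.923 cmH2O·s/L.
C = Vt/(Pplat − PEEP) = 520.0 / (10.3 − 1) = 520.0/9.3 = 55.914 mL/cmH2O.
τ = R × C = 16.923 × 0.05591 L/cmH2O = 0.9462 s.
Fraction remaining at end-expiration = e^(−Te/τ) = e^(−2.13/0.9462) = 0.1053 → 10.53%.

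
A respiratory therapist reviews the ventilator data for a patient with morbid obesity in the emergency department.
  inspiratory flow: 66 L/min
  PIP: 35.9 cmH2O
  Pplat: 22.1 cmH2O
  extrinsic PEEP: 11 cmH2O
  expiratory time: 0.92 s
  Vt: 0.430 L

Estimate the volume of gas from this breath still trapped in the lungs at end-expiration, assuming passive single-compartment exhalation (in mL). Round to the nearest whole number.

Flow: 66 L/min ÷ 60 = 1.1 L/s.
R = (PIP − Pplat)/V̇ = (35.9 − 22.1) / 1.1 = 13.8/1.1 = 12.545 cmH2O·s/L.
C = Vt/(Pplat − PEEP) = 430.0 / (22.1 − 11) = 430.0/11.1 = 38.739 mL/cmH2O.
τ = R × C = 12.545 × 0.03874 L/cmH2O = 0.486 s.
Fraction remaining = e^(−Te/τ) = e^(−0.92/0.486) = 0.1506.
Trapped volume = 430.0 × 0.1506 = 64.758 mL.

65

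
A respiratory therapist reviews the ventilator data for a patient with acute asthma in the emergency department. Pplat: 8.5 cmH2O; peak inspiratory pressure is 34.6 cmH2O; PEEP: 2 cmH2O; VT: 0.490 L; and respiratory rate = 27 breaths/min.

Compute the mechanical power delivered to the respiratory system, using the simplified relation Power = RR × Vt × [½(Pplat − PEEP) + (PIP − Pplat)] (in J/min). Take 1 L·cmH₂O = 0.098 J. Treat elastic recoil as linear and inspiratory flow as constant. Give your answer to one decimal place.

Per-breath work = Vt × [½(Pplat−PEEP) + (PIP−Pplat)] = 0.490 × [0.5×6.5 + 26.1] = 0.490 × 29.35 = 14.382 L·cmH2O.
Power = 27 × 14.382 = 388.31 L·cmH2O/min.
× 0.098 J/(L·cmH2O) → 38.054 J/min.

38.1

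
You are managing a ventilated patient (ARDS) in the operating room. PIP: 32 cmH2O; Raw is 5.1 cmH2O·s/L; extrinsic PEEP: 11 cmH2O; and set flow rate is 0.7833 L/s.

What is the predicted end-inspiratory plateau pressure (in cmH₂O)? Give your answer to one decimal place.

28.0

Pplat = PIP − Raw × flow = 32 − 5.1 × 0.7833 = 32 − 3.995 = 28.005 cmH2O.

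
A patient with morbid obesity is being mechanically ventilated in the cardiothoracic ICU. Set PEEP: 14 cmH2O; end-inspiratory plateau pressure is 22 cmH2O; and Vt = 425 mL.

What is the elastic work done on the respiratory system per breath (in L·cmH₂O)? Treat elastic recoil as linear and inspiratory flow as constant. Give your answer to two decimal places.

Elastic work ≈ ½ × (Pplat − PEEP) × Vt = 0.5 × (22 − 14) × 0.425 L = 0.5 × 8.0 × 0.425 = 1.7 L·cmH2O.

1.70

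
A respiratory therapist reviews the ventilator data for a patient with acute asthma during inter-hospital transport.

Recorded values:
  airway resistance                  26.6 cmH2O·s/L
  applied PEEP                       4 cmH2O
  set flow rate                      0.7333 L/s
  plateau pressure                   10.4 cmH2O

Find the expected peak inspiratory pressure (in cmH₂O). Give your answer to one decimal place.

29.9

PIP = Pplat + Raw × flow = 10.4 + 26.6 × 0.7333 = 10.4 + 19.506 = 29.906 cmH2O.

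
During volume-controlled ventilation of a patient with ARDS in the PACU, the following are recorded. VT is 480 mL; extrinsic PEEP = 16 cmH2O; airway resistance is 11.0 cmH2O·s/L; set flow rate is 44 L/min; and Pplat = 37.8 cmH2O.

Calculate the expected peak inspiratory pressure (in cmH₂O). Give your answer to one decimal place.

Flow: 44 L/min ÷ 60 = 0.7333 L/s.
PIP = Pplat + Raw × flow = 37.8 + 11.0 × 0.7333 = 37.8 + 8.066 = 45.866 cmH2O.

45.9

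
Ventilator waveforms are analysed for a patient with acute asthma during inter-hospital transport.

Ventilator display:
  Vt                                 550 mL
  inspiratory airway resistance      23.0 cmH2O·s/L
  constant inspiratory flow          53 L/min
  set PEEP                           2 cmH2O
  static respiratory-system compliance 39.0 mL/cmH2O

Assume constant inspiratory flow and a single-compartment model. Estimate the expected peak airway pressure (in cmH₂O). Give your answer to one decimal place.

Flow: 53 L/min ÷ 60 = 0.8833 L/s.
Equation of motion (constant flow): PIP = Vt/C + R·V̇ + PEEP.
PIP = 550/39.0 + 23.0×0.8833 + 2 = 14.103 + 20.316 + 2 = 36.419 cmH2O.

36.4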